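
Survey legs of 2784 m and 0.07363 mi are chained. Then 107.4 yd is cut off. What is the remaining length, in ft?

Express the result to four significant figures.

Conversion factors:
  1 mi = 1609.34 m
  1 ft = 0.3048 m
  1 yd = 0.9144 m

9200 ft

2784 m (already m)
0.07363 mi × 1609.34 → 118.496 m
107.4 yd × 0.9144 → 98.2066 m
Result: 2784 + 118.496 − 98.2066 = 2804.29 m
In ft: 2804.29 / 0.3048 = 9200.43 ft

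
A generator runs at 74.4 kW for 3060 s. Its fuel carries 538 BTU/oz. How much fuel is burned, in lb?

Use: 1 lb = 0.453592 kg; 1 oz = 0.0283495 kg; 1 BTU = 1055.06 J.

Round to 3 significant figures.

74.4 kW → 74400 W
E = P × t = 74400 × 3060 = 2.27664×10⁸ J
538 BTU/oz → 2.00223×10⁷ J/kg
m = E / e_s = 2.27664×10⁸ / 2.00223×10⁷ = 11.3705 kg
In lb: 11.3705 / 0.453592 = 25.0677 lb

25.1 lb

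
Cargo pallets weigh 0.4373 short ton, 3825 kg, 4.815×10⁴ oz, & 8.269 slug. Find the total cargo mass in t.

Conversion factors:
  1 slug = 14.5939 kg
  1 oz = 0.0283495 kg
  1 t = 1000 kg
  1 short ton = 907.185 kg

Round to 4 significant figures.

5.707 t

0.4373 short ton × 907.185 → 396.712 kg
3825 kg (already kg)
4.815×10⁴ oz × 0.0283495 → 1365.03 kg
8.269 slug × 14.5939 → 120.677 kg
Sum: 396.712 + 3825 + 1365.03 + 120.677 = 5707.42 kg
In t: 5707.42 / 1000 = 5.70742 t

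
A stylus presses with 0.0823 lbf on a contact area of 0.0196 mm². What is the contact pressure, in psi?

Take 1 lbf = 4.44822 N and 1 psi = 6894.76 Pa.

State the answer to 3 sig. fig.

2710 psi

0.0823 lbf × 4.44822 → 0.366089 N
0.0196 mm² × 10⁻⁶ → 1.96×10⁻⁸ m²
P = F / A = 0.366089 N / 1.96×10⁻⁸ m² = 1.8678×10⁷ Pa
1.8678×10⁷ Pa ÷ (6894.76 Pa/psi) = 2709.01 psi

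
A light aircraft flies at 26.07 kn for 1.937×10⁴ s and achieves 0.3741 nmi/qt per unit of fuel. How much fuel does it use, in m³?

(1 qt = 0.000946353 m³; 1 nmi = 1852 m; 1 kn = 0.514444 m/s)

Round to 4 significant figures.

0.3548 m³

26.07 kn → 13.4116 m/s
d = v × t = 13.4116 × 19370 = 259783 m
0.3741 nmi/qt → 732109 m/m³
V = d / (distance per unit fuel) = 259783 / 732109 = 0.354842 m³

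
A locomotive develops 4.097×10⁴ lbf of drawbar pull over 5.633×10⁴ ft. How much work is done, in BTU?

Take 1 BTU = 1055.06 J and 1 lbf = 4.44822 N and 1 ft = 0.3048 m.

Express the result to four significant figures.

2.966×10⁶ BTU

4.097×10⁴ lbf × 4.44822 → 182244 N
5.633×10⁴ ft × 0.3048 → 17169.4 m
W = F × d = 182244 N × 17169.4 m = 3.12902×10⁹ J
3.12902×10⁹ J ÷ (1055.06 J/BTU) = 2.96573×10⁶ BTU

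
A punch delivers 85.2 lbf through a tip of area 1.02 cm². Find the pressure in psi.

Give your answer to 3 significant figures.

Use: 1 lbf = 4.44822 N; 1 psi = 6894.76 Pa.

85.2 lbf × 4.44822 = 378.988 N
1.02 cm² × 0.0001 = 1.02×10⁻⁴ m²
P = F / A = 378.988 N / 1.02×10⁻⁴ m² = 3.71557×10⁶ Pa
3.71557×10⁶ Pa ÷ (6894.76 Pa/psi) = 538.898 psi

539 psi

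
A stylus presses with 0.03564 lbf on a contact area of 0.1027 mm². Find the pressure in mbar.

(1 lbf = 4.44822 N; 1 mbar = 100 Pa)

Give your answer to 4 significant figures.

1.544×10⁴ mbar

0.03564 lbf × 4.44822 = 0.158535 N
0.1027 mm² × 10⁻⁶ = 1.027×10⁻⁷ m²
P = F / A = 0.158535 N / 1.027×10⁻⁷ m² = 1.54367×10⁶ Pa
1.54367×10⁶ Pa ÷ (100 Pa/mbar) = 15436.7 mbar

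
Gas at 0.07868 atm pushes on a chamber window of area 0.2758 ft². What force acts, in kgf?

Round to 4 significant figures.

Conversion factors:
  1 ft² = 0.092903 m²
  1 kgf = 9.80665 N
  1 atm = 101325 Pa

0.07868 atm × 101325 → 7972.25 Pa
0.2758 ft² × 0.092903 → 0.0256226 m²
F = P × A = 7972.25 Pa × 0.0256226 m² = 204.27 N
204.27 N ÷ (9.80665 N/kgf) = 20.8297 kgf

20.83 kgf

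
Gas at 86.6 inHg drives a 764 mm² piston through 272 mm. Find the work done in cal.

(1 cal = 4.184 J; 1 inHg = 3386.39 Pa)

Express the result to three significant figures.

14.6 cal

86.6 inHg → 293261 Pa
764 mm² → 7.64×10⁻⁴ m²
F = P × A = 293261 × 7.64×10⁻⁴ = 224.051 N
272 mm → 0.272 m
W = F × d = 224.051 × 0.272 = 60.9419 J
In cal: 60.9419 / 4.184 = 14.5655 cal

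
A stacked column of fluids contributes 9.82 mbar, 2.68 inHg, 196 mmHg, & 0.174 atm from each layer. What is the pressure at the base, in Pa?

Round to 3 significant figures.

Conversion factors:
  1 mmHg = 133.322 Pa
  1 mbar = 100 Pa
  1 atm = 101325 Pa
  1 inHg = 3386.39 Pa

9.82 mbar × 100 = 982 Pa
2.68 inHg × 3386.39 = 9075.53 Pa
196 mmHg × 133.322 = 26131.1 Pa
0.174 atm × 101325 = 17630.6 Pa
Combined: 982 + 9075.53 + 26131.1 + 17630.6 = 53819.2 Pa

5.38×10⁴ Pa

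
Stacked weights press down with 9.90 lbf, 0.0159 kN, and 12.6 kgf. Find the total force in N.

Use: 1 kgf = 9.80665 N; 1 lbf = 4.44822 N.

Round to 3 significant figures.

184 N

9.90 lbf × 4.44822 = 44.0374 N
0.0159 kN × 1000 = 15.9 N
12.6 kgf × 9.80665 = 123.564 N
Total: 44.0374 + 15.9 + 123.564 = 183.501 N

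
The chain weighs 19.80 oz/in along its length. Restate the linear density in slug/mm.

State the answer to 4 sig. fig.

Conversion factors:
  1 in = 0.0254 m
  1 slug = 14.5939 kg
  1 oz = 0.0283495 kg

19.80 oz/in × 0.0283495 kg/oz ÷ 0.0254 m/in = 22.0992 kg/m
22.0992 kg/m ÷ 14.5939 kg/slug × 0.001 m/mm = 0.00151428 slug/mm

0.001514 slug/mm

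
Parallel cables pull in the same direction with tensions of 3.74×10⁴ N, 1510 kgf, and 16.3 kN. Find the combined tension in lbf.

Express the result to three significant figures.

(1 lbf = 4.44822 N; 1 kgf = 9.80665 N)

3.74×10⁴ N (already N)
1510 kgf × 9.80665 → 14808 N
16.3 kN × 1000 → 16300 N
Sum: 37400 + 14808 + 16300 = 68508 N
In lbf: 68508 / 4.44822 = 15401.2 lbf

1.54×10⁴ lbf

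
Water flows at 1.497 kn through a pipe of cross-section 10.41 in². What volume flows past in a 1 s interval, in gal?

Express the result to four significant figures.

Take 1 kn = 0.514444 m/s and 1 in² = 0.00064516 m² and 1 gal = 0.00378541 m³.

1.366 gal

1.497 kn × 0.514444 = 0.770123 m/s
10.41 in² × 0.00064516 = 0.00671612 m²
V = v × A × t = 0.770123 m/s × 0.00671612 m² × 1 s = 0.00517224 m³
0.00517224 m³ ÷ (0.00378541 m³/gal) = 1.36636 gal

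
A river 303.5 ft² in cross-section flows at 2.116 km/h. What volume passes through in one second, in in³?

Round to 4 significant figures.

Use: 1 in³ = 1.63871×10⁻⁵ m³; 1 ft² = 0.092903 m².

1.011×10⁶ in³

2.116 km/h × (1/3.6) = 0.587778 m/s
303.5 ft² × 0.092903 = 28.1961 m²
V = v × A × t = 0.587778 m/s × 28.1961 m² × 1 s = 16.573 m³
16.573 m³ ÷ (1.63871×10⁻⁵ m³/in³) = 1.01134×10⁶ in³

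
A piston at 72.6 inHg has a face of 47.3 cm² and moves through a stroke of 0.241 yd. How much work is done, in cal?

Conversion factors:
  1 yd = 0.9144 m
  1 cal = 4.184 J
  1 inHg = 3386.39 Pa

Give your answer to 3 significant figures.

72.6 inHg → 245852 Pa
47.3 cm² → 0.00473 m²
F = P × A = 245852 × 0.00473 = 1162.88 N
0.241 yd → 0.22037 m
W = F × d = 1162.88 × 0.22037 = 256.264 J
In cal: 256.264 / 4.184 = 61.2486 cal

61.2 cal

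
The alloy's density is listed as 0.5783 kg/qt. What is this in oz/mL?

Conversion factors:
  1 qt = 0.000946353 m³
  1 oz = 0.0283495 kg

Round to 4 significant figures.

0.02156 oz/mL

0.5783 kg/qt ÷ 0.000946353 m³/qt = 611.083 kg/m³
611.083 kg/m³ ÷ 0.0283495 kg/oz × 10⁻⁶ m³/mL = 0.0215553 oz/mL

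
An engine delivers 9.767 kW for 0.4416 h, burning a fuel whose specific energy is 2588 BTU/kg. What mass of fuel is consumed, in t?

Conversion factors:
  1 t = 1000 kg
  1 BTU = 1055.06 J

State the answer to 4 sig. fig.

9.767 kW → 9767 W
0.4416 h → 1589.76 s
E = P × t = 9767 × 1589.76 = 1.55272×10⁷ J
2588 BTU/kg → 2.7305×10⁶ J/kg
m = E / e_s = 1.55272×10⁷ / 2.7305×10⁶ = 5.68658 kg
In t: 5.68658 / 1000 = 0.00568658 t

0.005687 t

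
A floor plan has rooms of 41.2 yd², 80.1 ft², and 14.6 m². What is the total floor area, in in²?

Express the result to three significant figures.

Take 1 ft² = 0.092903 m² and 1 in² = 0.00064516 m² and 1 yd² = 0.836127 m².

8.76×10⁴ in²

41.2 yd² × 0.836127 = 34.4484 m²
80.1 ft² × 0.092903 = 7.44153 m²
14.6 m² (already m²)
Sum: 34.4484 + 7.44153 + 14.6 = 56.4899 m²
In in²: 56.4899 / 0.00064516 = 87559.5 in²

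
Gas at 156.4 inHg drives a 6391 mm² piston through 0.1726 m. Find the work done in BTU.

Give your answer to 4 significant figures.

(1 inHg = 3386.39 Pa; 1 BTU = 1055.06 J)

0.5537 BTU

156.4 inHg → 529631 Pa
6391 mm² → 0.006391 m²
F = P × A = 529631 × 0.006391 = 3384.87 N
W = F × d = 3384.87 × 0.1726 = 584.229 J
In BTU: 584.229 / 1055.06 = 0.55374 BTU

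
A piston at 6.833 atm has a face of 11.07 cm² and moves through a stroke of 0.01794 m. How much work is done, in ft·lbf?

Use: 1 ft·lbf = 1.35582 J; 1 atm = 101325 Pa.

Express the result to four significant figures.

6.833 atm → 692354 Pa
11.07 cm² → 0.001107 m²
F = P × A = 692354 × 0.001107 = 766.436 N
W = F × d = 766.436 × 0.01794 = 13.7499 J
In ft·lbf: 13.7499 / 1.35582 = 10.1414 ft·lbf

10.14 ft·lbf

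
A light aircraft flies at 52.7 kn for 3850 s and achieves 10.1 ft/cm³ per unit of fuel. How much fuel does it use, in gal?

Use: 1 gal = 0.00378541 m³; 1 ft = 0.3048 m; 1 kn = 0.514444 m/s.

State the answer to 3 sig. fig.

52.7 kn → 27.1112 m/s
d = v × t = 27.1112 × 3850 = 104378 m
10.1 ft/cm³ → 3.07848×10⁶ m/m³
V = d / (distance per unit fuel) = 104378 / 3.07848×10⁶ = 0.0339057 m³
In gal: 0.0339057 / 0.00378541 = 8.95694 gal

8.96 gal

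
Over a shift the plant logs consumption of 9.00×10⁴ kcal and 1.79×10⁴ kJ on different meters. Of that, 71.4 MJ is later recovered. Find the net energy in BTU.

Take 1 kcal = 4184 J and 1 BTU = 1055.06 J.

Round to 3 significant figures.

3.06×10⁵ BTU

9.00×10⁴ kcal × 4184 = 3.7656×10⁸ J
1.79×10⁴ kJ × 1000 = 1.79×10⁷ J
71.4 MJ × 1000000 = 7.14×10⁷ J
Net: 3.7656×10⁸ + 1.79×10⁷ − 7.14×10⁷ = 3.2306×10⁸ J
In BTU: 3.2306×10⁸ / 1055.06 = 306201 BTU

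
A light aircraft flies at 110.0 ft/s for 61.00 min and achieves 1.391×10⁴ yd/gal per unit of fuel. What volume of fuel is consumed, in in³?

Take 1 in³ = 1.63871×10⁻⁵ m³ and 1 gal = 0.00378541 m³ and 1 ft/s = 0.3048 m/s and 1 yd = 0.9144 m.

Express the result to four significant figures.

110.0 ft/s → 33.528 m/s
61.00 min → 3660 s
d = v × t = 33.528 × 3660 = 122712 m
1.391×10⁴ yd/gal → 3.36009×10⁶ m/m³
V = d / (distance per unit fuel) = 122712 / 3.36009×10⁶ = 0.0365205 m³
In in³: 0.0365205 / 1.63871×10⁻⁵ = 2228.61 in³

2229 in³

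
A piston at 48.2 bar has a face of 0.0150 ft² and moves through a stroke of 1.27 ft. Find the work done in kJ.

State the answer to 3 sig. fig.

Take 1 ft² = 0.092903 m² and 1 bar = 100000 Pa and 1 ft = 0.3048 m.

2.60 kJ

48.2 bar → 4.82×10⁶ Pa
0.0150 ft² → 0.00139354 m²
F = P × A = 4.82×10⁶ × 0.00139354 = 6716.86 N
1.27 ft → 0.387096 m
W = F × d = 6716.86 × 0.387096 = 2600.07 J
In kJ: 2600.07 / 1000 = 2.60007 kJ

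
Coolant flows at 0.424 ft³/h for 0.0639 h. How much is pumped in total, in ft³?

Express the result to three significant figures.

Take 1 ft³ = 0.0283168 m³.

0.0271 ft³

0.424 ft³/h → 3.33509×10⁻⁶ m³/s
0.0639 h → 230.04 s
V = Q × t = 3.33509×10⁻⁶ × 230.04 = 7.67204×10⁻⁴ m³
In ft³: 7.67204×10⁻⁴ / 0.0283168 = 0.0270936 ft³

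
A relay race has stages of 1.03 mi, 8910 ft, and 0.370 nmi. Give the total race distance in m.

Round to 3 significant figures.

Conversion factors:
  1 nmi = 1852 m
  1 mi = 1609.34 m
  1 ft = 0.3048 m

5060 m

1.03 mi × 1609.34 = 1657.62 m
8910 ft × 0.3048 = 2715.77 m
0.370 nmi × 1852 = 685.24 m
Sum: 1657.62 + 2715.77 + 685.24 = 5058.63 m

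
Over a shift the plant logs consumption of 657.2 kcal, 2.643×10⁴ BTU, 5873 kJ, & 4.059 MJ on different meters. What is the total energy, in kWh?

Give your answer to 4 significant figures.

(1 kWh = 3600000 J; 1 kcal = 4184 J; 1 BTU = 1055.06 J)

657.2 kcal × 4184 → 2.74972×10⁶ J
2.643×10⁴ BTU × 1055.06 → 2.78852×10⁷ J
5873 kJ × 1000 → 5.873×10⁶ J
4.059 MJ × 1000000 → 4.059×10⁶ J
Total: 2.74972×10⁶ + 2.78852×10⁷ + 5.873×10⁶ + 4.059×10⁶ = 4.05669×10⁷ J
In kWh: 4.05669×10⁷ / 3600000 = 11.2686 kWh

11.27 kWh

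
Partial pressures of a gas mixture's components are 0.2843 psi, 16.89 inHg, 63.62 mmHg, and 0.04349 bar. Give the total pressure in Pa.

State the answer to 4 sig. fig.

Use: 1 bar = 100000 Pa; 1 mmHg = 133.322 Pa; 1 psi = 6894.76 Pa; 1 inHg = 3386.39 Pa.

7.199×10⁴ Pa

0.2843 psi × 6894.76 = 1960.18 Pa
16.89 inHg × 3386.39 = 57196.1 Pa
63.62 mmHg × 133.322 = 8481.95 Pa
0.04349 bar × 100000 = 4349 Pa
Combined: 1960.18 + 57196.1 + 8481.95 + 4349 = 71987.2 Pa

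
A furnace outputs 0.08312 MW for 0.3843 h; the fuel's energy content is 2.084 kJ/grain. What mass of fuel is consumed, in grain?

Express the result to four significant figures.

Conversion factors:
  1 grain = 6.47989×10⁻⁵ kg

5.518×10⁴ grain

0.08312 MW → 83120 W
0.3843 h → 1383.48 s
E = P × t = 83120 × 1383.48 = 1.14995×10⁸ J
2.084 kJ/grain → 3.2161×10⁷ J/kg
m = E / e_s = 1.14995×10⁸ / 3.2161×10⁷ = 3.5756 kg
In grain: 3.5756 / 6.47989×10⁻⁵ = 55179.9 grain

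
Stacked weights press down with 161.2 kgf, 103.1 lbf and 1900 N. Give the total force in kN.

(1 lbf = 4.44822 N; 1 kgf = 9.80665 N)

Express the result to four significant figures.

161.2 kgf × 9.80665 → 1580.83 N
103.1 lbf × 4.44822 → 458.611 N
1900 N (already N)
Total: 1580.83 + 458.611 + 1900 = 3939.44 N
In kN: 3939.44 / 1000 = 3.93944 kN

3.939 kN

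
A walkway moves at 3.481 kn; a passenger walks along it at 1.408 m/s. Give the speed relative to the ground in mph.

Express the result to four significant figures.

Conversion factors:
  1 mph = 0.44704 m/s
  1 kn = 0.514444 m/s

7.155 mph

3.481 kn × 0.514444 → 1.79078 m/s
1.408 m/s (already m/s)
Total: 1.79078 + 1.408 = 3.19878 m/s
In mph: 3.19878 / 0.44704 = 7.15547 mph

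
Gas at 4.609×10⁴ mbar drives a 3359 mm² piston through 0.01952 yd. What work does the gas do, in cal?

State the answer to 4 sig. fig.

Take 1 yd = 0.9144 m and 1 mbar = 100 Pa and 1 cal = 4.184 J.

4.609×10⁴ mbar → 4.609×10⁶ Pa
3359 mm² → 0.003359 m²
F = P × A = 4.609×10⁶ × 0.003359 = 15481.6 N
0.01952 yd → 0.0178491 m
W = F × d = 15481.6 × 0.0178491 = 276.333 J
In cal: 276.333 / 4.184 = 66.0452 cal

66.05 cal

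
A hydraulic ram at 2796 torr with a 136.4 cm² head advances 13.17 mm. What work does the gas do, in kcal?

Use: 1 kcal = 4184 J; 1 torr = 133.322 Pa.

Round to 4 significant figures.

2796 torr → 372768 Pa
136.4 cm² → 0.01364 m²
F = P × A = 372768 × 0.01364 = 5084.56 N
13.17 mm → 0.01317 m
W = F × d = 5084.56 × 0.01317 = 66.9637 J
In kcal: 66.9637 / 4184 = 0.0160047 kcal

0.01600 kcal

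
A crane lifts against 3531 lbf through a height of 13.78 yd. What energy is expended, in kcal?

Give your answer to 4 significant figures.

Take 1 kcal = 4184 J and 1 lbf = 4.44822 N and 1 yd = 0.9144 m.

47.30 kcal

3531 lbf × 4.44822 = 15706.7 N
13.78 yd × 0.9144 = 12.6004 m
W = F × d = 15706.7 N × 12.6004 m = 197911 J
197911 J ÷ (4184 J/kcal) = 47.3019 kcal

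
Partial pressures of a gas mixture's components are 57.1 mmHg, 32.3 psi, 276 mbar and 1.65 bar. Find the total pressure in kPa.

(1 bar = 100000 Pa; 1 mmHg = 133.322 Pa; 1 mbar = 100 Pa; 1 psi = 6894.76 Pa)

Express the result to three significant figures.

423 kPa

57.1 mmHg × 133.322 → 7612.69 Pa
32.3 psi × 6894.76 → 222701 Pa
276 mbar × 100 → 27600 Pa
1.65 bar × 100000 → 165000 Pa
Sum: 7612.69 + 222701 + 27600 + 165000 = 422914 Pa
In kPa: 422914 / 1000 = 422.914 kPa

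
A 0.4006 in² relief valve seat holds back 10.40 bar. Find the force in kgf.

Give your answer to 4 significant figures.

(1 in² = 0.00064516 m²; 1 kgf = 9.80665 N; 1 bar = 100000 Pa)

10.40 bar × 100000 = 1.04×10⁶ Pa
0.4006 in² × 0.00064516 = 2.58451×10⁻⁴ m²
F = P × A = 1.04×10⁶ Pa × 2.58451×10⁻⁴ m² = 268.789 N
268.789 N ÷ (9.80665 N/kgf) = 27.4089 kgf

27.41 kgf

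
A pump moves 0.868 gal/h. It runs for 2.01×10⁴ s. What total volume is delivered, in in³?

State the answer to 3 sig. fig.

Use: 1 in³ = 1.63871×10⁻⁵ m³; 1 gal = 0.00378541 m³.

0.868 gal/h → 9.12704×10⁻⁷ m³/s
V = Q × t = 9.12704×10⁻⁷ × 20100 = 0.0183454 m³
In in³: 0.0183454 / 1.63871×10⁻⁵ = 1119.5 in³

1120 in³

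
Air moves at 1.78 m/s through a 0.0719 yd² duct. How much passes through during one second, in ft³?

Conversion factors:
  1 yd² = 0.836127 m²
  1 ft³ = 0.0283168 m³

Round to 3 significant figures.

0.0719 yd² × 0.836127 → 0.0601175 m²
V = v × A × t = 1.78 m/s × 0.0601175 m² × 1 s = 0.107009 m³
0.107009 m³ ÷ (0.0283168 m³/ft³) = 3.77899 ft³

3.78 ft³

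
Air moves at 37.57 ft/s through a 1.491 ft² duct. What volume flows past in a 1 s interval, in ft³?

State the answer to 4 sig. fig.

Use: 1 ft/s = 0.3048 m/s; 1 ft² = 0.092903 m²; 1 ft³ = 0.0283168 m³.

56.02 ft³

37.57 ft/s × 0.3048 = 11.4513 m/s
1.491 ft² × 0.092903 = 0.138518 m²
V = v × A × t = 11.4513 m/s × 0.138518 m² × 1 s = 1.58621 m³
1.58621 m³ ÷ (0.0283168 m³/ft³) = 56.0166 ft³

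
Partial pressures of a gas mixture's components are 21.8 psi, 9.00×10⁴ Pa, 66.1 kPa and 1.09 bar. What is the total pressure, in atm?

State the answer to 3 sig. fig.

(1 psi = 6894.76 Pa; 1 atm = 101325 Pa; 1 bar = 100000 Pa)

4.10 atm

21.8 psi × 6894.76 = 150306 Pa
9.00×10⁴ Pa (already Pa)
66.1 kPa × 1000 = 66100 Pa
1.09 bar × 100000 = 109000 Pa
Sum: 150306 + 90000 + 66100 + 109000 = 415406 Pa
In atm: 415406 / 101325 = 4.09974 atm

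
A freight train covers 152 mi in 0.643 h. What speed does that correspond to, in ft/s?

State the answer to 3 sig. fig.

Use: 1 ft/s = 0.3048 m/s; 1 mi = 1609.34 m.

347 ft/s

152 mi × 1609.34 = 244620 m
0.643 h × 3600 = 2314.8 s
v = d / t = 244620 m / 2314.8 s = 105.677 m/s
105.677 m/s ÷ (0.3048 m/s/ft/s) = 346.709 ft/s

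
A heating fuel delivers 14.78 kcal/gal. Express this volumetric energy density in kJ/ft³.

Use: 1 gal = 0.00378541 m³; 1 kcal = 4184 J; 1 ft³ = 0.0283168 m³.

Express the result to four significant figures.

462.6 kJ/ft³

14.78 kcal/gal × 4184 J/kcal ÷ 0.00378541 m³/gal = 1.63363×10⁷ J/m³
1.63363×10⁷ J/m³ ÷ 1000 J/kJ × 0.0283168 m³/ft³ = 462.592 kJ/ft³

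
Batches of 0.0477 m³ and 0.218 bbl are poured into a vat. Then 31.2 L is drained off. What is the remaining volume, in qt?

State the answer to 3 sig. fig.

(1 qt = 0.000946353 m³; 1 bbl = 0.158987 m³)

0.0477 m³ (already m³)
0.218 bbl × 0.158987 = 0.0346592 m³
31.2 L × 0.001 = 0.0312 m³
Net: 0.0477 + 0.0346592 − 0.0312 = 0.0511592 m³
In qt: 0.0511592 / 0.000946353 = 54.0593 qt

54.1 qt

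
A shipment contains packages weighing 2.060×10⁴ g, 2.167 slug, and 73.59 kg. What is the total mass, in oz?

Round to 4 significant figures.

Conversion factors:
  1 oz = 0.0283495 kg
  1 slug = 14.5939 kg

2.060×10⁴ g × 0.001 → 20.6 kg
2.167 slug × 14.5939 → 31.625 kg
73.59 kg (already kg)
Combined: 20.6 + 31.625 + 73.59 = 125.815 kg
In oz: 125.815 / 0.0283495 = 4438 oz

4438 oz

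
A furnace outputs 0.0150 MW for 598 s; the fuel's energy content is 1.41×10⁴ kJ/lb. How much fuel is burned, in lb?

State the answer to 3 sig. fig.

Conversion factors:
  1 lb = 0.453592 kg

0.636 lb

0.0150 MW → 15000 W
E = P × t = 15000 × 598 = 8.97×10⁶ J
1.41×10⁴ kJ/lb → 3.10852×10⁷ J/kg
m = E / e_s = 8.97×10⁶ / 3.10852×10⁷ = 0.288562 kg
In lb: 0.288562 / 0.453592 = 0.636171 lb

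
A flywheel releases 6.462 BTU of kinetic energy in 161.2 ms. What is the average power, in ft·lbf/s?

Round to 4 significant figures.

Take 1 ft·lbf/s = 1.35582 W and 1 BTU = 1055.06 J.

6.462 BTU × 1055.06 → 6817.8 J
161.2 ms × 0.001 → 0.1612 s
P = E / t = 6817.8 J / 0.1612 s = 42294 W
42294 W ÷ (1.35582 W/ft·lbf/s) = 31194.4 ft·lbf/s

3.119×10⁴ ft·lbf/s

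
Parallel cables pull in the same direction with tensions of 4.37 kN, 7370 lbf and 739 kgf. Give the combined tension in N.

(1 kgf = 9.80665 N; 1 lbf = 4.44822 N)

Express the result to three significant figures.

4.44×10⁴ N

4.37 kN × 1000 = 4370 N
7370 lbf × 4.44822 = 32783.4 N
739 kgf × 9.80665 = 7247.11 N
Total: 4370 + 32783.4 + 7247.11 = 44400.5 N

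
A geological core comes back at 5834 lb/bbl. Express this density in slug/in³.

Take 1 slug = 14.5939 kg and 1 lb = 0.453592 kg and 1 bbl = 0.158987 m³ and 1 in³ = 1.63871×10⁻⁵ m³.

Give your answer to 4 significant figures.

5834 lb/bbl × 0.453592 kg/lb ÷ 0.158987 m³/bbl = 16644.5 kg/m³
16644.5 kg/m³ ÷ 14.5939 kg/slug × 1.63871×10⁻⁵ m³/in³ = 0.0186897 slug/in³

0.01869 slug/in³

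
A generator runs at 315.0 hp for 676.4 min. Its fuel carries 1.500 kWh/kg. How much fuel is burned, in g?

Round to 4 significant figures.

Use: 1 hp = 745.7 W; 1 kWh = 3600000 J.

315.0 hp → 234896 W
676.4 min → 40584 s
E = P × t = 234896 × 40584 = 9.53302×10⁹ J
1.500 kWh/kg → 5.4×10⁶ J/kg
m = E / e_s = 9.53302×10⁹ / 5.4×10⁶ = 1765.37 kg
In g: 1765.37 / 0.001 = 1.76537×10⁶ g

1.765×10⁶ g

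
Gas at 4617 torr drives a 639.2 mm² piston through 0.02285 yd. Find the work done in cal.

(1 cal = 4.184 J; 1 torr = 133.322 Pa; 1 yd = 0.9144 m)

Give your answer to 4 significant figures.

4617 torr → 615548 Pa
639.2 mm² → 6.392×10⁻⁴ m²
F = P × A = 615548 × 6.392×10⁻⁴ = 393.458 N
0.02285 yd → 0.020894 m
W = F × d = 393.458 × 0.020894 = 8.22091 J
In cal: 8.22091 / 4.184 = 1.96484 cal

1.965 cal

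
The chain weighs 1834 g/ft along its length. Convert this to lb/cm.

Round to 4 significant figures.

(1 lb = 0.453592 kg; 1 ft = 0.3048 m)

0.1327 lb/cm

1834 g/ft × 0.001 kg/g ÷ 0.3048 m/ft = 6.01706 kg/m
6.01706 kg/m ÷ 0.453592 kg/lb × 0.01 m/cm = 0.132654 lb/cm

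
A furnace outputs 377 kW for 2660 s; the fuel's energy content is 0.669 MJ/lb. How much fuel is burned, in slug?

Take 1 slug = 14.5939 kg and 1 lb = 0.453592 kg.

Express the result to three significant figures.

46.6 slug

377 kW → 377000 W
E = P × t = 377000 × 2660 = 1.00282×10⁹ J
0.669 MJ/lb → 1.47489×10⁶ J/kg
m = E / e_s = 1.00282×10⁹ / 1.47489×10⁶ = 679.929 kg
In slug: 679.929 / 14.5939 = 46.5899 slug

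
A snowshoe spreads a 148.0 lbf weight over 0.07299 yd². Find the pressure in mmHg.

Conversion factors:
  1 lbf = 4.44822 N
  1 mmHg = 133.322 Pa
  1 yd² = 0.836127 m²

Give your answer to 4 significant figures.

80.91 mmHg

148.0 lbf × 4.44822 = 658.337 N
0.07299 yd² × 0.836127 = 0.0610289 m²
P = F / A = 658.337 N / 0.0610289 m² = 10787.3 Pa
10787.3 Pa ÷ (133.322 Pa/mmHg) = 80.9116 mmHg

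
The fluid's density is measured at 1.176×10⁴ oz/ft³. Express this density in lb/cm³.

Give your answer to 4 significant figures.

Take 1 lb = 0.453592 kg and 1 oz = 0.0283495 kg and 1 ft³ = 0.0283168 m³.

1.176×10⁴ oz/ft³ × 0.0283495 kg/oz ÷ 0.0283168 m³/ft³ = 11773.6 kg/m³
11773.6 kg/m³ ÷ 0.453592 kg/lb × 10⁻⁶ m³/cm³ = 0.0259564 lb/cm³

0.02596 lb/cm³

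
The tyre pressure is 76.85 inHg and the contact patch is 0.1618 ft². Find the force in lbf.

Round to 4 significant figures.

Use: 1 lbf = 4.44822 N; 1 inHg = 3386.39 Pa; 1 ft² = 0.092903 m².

76.85 inHg × 3386.39 → 260244 Pa
0.1618 ft² × 0.092903 → 0.0150317 m²
F = P × A = 260244 Pa × 0.0150317 m² = 3911.91 N
3911.91 N ÷ (4.44822 N/lbf) = 879.433 lbf

879.4 lbf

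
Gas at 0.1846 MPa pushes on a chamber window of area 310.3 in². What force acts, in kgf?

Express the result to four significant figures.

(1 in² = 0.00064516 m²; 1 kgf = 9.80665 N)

3768 kgf

0.1846 MPa × 1000000 → 184600 Pa
310.3 in² × 0.00064516 → 0.200193 m²
F = P × A = 184600 Pa × 0.200193 m² = 36955.6 N
36955.6 N ÷ (9.80665 N/kgf) = 3768.42 kgf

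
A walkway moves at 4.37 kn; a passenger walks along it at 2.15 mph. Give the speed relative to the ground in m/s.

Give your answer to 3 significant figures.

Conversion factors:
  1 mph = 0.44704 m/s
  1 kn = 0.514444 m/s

4.37 kn × 0.514444 = 2.24812 m/s
2.15 mph × 0.44704 = 0.961136 m/s
Sum: 2.24812 + 0.961136 = 3.20926 m/s

3.21 m/s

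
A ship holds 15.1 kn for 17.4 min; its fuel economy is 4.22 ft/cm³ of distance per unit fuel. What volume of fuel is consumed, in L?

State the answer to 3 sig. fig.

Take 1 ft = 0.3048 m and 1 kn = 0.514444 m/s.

15.1 kn → 7.7681 m/s
17.4 min → 1044 s
d = v × t = 7.7681 × 1044 = 8109.9 m
4.22 ft/cm³ → 1.28626×10⁶ m/m³
V = d / (distance per unit fuel) = 8109.9 / 1.28626×10⁶ = 0.00630502 m³
In L: 0.00630502 / 0.001 = 6.30502 L

6.31 L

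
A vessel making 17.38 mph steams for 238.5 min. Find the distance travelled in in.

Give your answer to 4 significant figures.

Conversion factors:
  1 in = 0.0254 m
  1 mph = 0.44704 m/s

17.38 mph × 0.44704 = 7.76956 m/s
238.5 min × 60 = 14310 s
d = v × t = 7.76956 m/s × 14310 s = 111182 m
111182 m ÷ (0.0254 m/in) = 4.37724×10⁶ in

4.377×10⁶ in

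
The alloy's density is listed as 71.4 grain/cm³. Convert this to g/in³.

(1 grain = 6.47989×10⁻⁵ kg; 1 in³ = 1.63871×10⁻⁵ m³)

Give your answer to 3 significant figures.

75.8 g/in³

71.4 grain/cm³ × 6.47989×10⁻⁵ kg/grain ÷ 10⁻⁶ m³/cm³ = 4626.64 kg/m³
4626.64 kg/m³ ÷ 0.001 kg/g × 1.63871×10⁻⁵ m³/in³ = 75.8172 g/in³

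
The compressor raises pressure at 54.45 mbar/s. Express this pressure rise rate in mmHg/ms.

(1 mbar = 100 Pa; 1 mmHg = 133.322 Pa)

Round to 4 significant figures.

0.04084 mmHg/ms

54.45 mbar/s × 100 Pa/mbar = 5445 Pa/s
5445 Pa/s ÷ 133.322 Pa/mmHg × 0.001 s/ms = 0.040841 mmHg/ms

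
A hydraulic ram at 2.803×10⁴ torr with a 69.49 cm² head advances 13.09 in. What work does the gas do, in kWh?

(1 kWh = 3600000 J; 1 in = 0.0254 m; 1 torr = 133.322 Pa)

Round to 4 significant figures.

0.002398 kWh

2.803×10⁴ torr → 3.73702×10⁶ Pa
69.49 cm² → 0.006949 m²
F = P × A = 3.73702×10⁶ × 0.006949 = 25968.6 N
13.09 in → 0.332486 m
W = F × d = 25968.6 × 0.332486 = 8634.2 J
In kWh: 8634.2 / 3600000 = 0.00239839 kWh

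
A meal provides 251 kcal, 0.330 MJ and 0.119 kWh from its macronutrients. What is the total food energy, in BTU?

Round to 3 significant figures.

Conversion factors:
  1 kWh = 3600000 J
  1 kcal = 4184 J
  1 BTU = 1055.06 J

251 kcal × 4184 = 1.05018×10⁶ J
0.330 MJ × 1000000 = 330000 J
0.119 kWh × 3600000 = 428400 J
Total: 1.05018×10⁶ + 330000 + 428400 = 1.80858×10⁶ J
In BTU: 1.80858×10⁶ / 1055.06 = 1714.2 BTU

1710 BTU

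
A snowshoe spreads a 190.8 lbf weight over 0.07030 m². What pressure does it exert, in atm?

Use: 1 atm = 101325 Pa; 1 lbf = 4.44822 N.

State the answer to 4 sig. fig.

0.1191 atm

190.8 lbf × 4.44822 = 848.72 N
P = F / A = 848.72 N / 0.0703 m² = 12072.8 Pa
12072.8 Pa ÷ (101325 Pa/atm) = 0.119149 atm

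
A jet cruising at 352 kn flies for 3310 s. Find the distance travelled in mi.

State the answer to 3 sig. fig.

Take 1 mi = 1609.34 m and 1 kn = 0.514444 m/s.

352 kn × 0.514444 → 181.084 m/s
d = v × t = 181.084 m/s × 3310 s = 599388 m
599388 m ÷ (1609.34 m/mi) = 372.443 mi

372 mi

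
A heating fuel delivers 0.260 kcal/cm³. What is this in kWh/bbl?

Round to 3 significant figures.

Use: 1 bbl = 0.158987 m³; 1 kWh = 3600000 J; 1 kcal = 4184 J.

48.0 kWh/bbl

0.260 kcal/cm³ × 4184 J/kcal ÷ 10⁻⁶ m³/cm³ = 1.08784×10⁹ J/m³
1.08784×10⁹ J/m³ ÷ 3600000 J/kWh × 0.158987 m³/bbl = 48.0423 kWh/bbl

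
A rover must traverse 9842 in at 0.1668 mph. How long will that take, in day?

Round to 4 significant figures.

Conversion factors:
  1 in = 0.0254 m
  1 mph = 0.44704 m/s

0.03880 day

9842 in × 0.0254 → 249.987 m
0.1668 mph × 0.44704 → 0.0745663 m/s
t = d / v = 249.987 m / 0.0745663 m/s = 3352.55 s
3352.55 s ÷ (86400 s/day) = 0.0388027 day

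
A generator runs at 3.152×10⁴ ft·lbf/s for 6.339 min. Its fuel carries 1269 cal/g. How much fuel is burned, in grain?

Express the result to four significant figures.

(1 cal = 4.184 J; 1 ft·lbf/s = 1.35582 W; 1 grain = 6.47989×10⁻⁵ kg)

4.724×10⁴ grain

3.152×10⁴ ft·lbf/s → 42735.4 W
6.339 min → 380.34 s
E = P × t = 42735.4 × 380.34 = 1.6254×10⁷ J
1269 cal/g → 5.3095×10⁶ J/kg
m = E / e_s = 1.6254×10⁷ / 5.3095×10⁶ = 3.06131 kg
In grain: 3.06131 / 6.47989×10⁻⁵ = 47243.2 grain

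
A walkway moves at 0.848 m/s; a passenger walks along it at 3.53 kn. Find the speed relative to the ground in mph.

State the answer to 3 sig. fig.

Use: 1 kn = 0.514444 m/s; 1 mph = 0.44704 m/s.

0.848 m/s (already m/s)
3.53 kn × 0.514444 → 1.81599 m/s
Combined: 0.848 + 1.81599 = 2.66399 m/s
In mph: 2.66399 / 0.44704 = 5.95918 mph

5.96 mph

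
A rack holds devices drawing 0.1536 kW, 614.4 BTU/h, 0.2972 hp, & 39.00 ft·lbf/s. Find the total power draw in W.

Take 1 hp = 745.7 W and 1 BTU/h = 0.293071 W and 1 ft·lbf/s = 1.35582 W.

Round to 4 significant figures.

0.1536 kW × 1000 = 153.6 W
614.4 BTU/h × 0.293071 = 180.063 W
0.2972 hp × 745.7 = 221.622 W
39.00 ft·lbf/s × 1.35582 = 52.877 W
Combined: 153.6 + 180.063 + 221.622 + 52.877 = 608.162 W

608.2 W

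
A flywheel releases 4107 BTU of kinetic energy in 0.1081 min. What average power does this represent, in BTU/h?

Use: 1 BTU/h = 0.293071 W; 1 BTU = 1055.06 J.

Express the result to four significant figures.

2.280×10⁶ BTU/h

4107 BTU × 1055.06 = 4.33313×10⁶ J
0.1081 min × 60 = 6.486 s
P = E / t = 4.33313×10⁶ J / 6.486 s = 668074 W
668074 W ÷ (0.293071 W/BTU/h) = 2.27956×10⁶ BTU/h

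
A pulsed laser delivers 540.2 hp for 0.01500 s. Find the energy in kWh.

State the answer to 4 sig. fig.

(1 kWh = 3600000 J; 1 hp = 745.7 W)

540.2 hp × 745.7 = 402827 W
E = P × t = 402827 W × 0.015 s = 6042.4 J
6042.4 J ÷ (3600000 J/kWh) = 0.00167844 kWh

0.001678 kWh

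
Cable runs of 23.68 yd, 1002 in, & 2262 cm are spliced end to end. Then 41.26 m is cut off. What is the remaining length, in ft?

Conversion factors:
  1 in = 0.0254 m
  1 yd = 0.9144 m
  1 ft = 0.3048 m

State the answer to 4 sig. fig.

93.39 ft

23.68 yd × 0.9144 = 21.653 m
1002 in × 0.0254 = 25.4508 m
2262 cm × 0.01 = 22.62 m
41.26 m (already m)
Net: 21.653 + 25.4508 + 22.62 − 41.26 = 28.4638 m
In ft: 28.4638 / 0.3048 = 93.3852 ft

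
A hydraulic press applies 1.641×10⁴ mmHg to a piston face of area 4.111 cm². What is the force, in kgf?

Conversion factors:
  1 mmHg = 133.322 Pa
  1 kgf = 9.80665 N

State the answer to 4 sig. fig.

1.641×10⁴ mmHg × 133.322 → 2.18781×10⁶ Pa
4.111 cm² × 0.0001 → 4.111×10⁻⁴ m²
F = P × A = 2.18781×10⁶ Pa × 4.111×10⁻⁴ m² = 899.409 N
899.409 N ÷ (9.80665 N/kgf) = 91.7142 kgf

91.71 kgf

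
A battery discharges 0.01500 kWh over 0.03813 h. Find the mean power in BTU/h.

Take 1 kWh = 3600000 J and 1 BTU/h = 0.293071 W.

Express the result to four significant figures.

0.01500 kWh × 3600000 = 54000 J
0.03813 h × 3600 = 137.268 s
P = E / t = 54000 J / 137.268 s = 393.391 W
393.391 W ÷ (0.293071 W/BTU/h) = 1342.31 BTU/h

1342 BTU/h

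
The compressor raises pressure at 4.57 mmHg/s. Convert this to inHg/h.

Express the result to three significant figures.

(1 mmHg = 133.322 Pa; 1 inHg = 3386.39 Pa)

4.57 mmHg/s × 133.322 Pa/mmHg = 609.282 Pa/s
609.282 Pa/s ÷ 3386.39 Pa/inHg × 3600 s/h = 647.715 inHg/h

648 inHg/h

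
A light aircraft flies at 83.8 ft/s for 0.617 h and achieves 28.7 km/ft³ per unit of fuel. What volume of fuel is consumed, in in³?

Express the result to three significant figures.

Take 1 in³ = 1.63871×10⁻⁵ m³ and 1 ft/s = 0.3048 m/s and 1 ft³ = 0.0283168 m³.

3420 in³

83.8 ft/s → 25.5422 m/s
0.617 h → 2221.2 s
d = v × t = 25.5422 × 2221.2 = 56734.3 m
28.7 km/ft³ → 1.01353×10⁶ m/m³
V = d / (distance per unit fuel) = 56734.3 / 1.01353×10⁶ = 0.0559769 m³
In in³: 0.0559769 / 1.63871×10⁻⁵ = 3415.91 in³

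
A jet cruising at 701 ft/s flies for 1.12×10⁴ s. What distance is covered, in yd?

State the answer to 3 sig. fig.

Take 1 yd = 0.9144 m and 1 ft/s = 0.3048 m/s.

701 ft/s × 0.3048 = 213.665 m/s
d = v × t = 213.665 m/s × 11200 s = 2.39305×10⁶ m
2.39305×10⁶ m ÷ (0.9144 m/yd) = 2.61707×10⁶ yd

2.62×10⁶ yd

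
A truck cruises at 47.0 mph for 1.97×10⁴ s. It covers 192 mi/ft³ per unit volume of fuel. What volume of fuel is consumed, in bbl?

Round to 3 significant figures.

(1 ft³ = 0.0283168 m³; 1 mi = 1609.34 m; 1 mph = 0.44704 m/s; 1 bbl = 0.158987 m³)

0.239 bbl

47.0 mph → 21.0109 m/s
d = v × t = 21.0109 × 19700 = 413915 m
192 mi/ft³ → 1.0912×10⁷ m/m³
V = d / (distance per unit fuel) = 413915 / 1.0912×10⁷ = 0.0379321 m³
In bbl: 0.0379321 / 0.158987 = 0.238586 bbl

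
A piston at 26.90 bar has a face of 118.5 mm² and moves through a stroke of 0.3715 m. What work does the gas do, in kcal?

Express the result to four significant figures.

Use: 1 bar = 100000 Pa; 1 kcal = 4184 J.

26.90 bar → 2.69×10⁶ Pa
118.5 mm² → 1.185×10⁻⁴ m²
F = P × A = 2.69×10⁶ × 1.185×10⁻⁴ = 318.765 N
W = F × d = 318.765 × 0.3715 = 118.421 J
In kcal: 118.421 / 4184 = 0.0283033 kcal

0.02830 kcal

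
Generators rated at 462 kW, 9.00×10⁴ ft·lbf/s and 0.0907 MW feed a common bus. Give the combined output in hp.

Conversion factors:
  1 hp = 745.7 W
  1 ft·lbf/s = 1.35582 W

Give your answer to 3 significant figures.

905 hp

462 kW × 1000 → 462000 W
9.00×10⁴ ft·lbf/s × 1.35582 → 122024 W
0.0907 MW × 1000000 → 90700 W
Total: 462000 + 122024 + 90700 = 674724 W
In hp: 674724 / 745.7 = 904.82 hp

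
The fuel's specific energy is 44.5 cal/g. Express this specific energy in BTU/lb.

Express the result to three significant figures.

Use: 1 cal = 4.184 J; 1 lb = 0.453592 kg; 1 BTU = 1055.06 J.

80.0 BTU/lb

44.5 cal/g × 4.184 J/cal ÷ 0.001 kg/g = 186188 J/kg
186188 J/kg ÷ 1055.06 J/BTU × 0.453592 kg/lb = 80.0461 BTU/lb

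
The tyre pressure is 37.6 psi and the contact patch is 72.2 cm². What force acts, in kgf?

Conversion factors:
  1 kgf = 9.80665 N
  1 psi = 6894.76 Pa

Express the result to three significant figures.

191 kgf

37.6 psi × 6894.76 = 259243 Pa
72.2 cm² × 0.0001 = 0.00722 m²
F = P × A = 259243 Pa × 0.00722 m² = 1871.73 N
1871.73 N ÷ (9.80665 N/kgf) = 190.863 kgf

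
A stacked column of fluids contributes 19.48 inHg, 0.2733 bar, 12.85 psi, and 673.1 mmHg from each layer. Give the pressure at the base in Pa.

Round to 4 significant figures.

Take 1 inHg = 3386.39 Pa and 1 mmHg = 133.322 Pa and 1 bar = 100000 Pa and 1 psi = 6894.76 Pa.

19.48 inHg × 3386.39 = 65966.9 Pa
0.2733 bar × 100000 = 27330 Pa
12.85 psi × 6894.76 = 88597.7 Pa
673.1 mmHg × 133.322 = 89739 Pa
Sum: 65966.9 + 27330 + 88597.7 + 89739 = 271634 Pa

2.716×10⁵ Pa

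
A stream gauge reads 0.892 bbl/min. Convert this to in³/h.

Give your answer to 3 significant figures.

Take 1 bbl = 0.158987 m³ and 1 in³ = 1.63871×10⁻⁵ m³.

5.19×10⁵ in³/h

0.892 bbl/min × 0.158987 m³/bbl ÷ 60 s/min = 0.00236361 m³/s
0.00236361 m³/s ÷ 1.63871×10⁻⁵ m³/in³ × 3600 s/h = 519250 in³/h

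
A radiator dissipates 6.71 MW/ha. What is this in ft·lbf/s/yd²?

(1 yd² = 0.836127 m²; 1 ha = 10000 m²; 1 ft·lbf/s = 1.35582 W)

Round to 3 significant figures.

6.71 MW/ha × 1000000 W/MW ÷ 10000 m²/ha = 671 W/m²
671 W/m² ÷ 1.35582 W/ft·lbf/s × 0.836127 m²/yd² = 413.802 ft·lbf/s/yd²

414 ft·lbf/s/yd²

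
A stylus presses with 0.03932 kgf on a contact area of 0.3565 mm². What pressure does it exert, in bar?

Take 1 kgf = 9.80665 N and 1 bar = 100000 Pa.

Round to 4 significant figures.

10.82 bar

0.03932 kgf × 9.80665 → 0.385597 N
0.3565 mm² × 10⁻⁶ → 3.565×10⁻⁷ m²
P = F / A = 0.385597 N / 3.565×10⁻⁷ m² = 1.08162×10⁶ Pa
1.08162×10⁶ Pa ÷ (100000 Pa/bar) = 10.8162 bar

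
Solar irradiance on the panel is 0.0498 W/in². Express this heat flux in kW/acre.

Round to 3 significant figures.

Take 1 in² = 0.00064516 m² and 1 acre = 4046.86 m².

0.0498 W/in² ÷ 0.00064516 m²/in² = 77.1902 W/m²
77.1902 W/m² ÷ 1000 W/kW × 4046.86 m²/acre = 312.378 kW/acre

312 kW/acre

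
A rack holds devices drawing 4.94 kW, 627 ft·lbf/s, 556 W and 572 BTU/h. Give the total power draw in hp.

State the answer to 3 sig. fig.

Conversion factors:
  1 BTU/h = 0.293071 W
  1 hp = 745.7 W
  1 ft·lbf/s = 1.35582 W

4.94 kW × 1000 = 4940 W
627 ft·lbf/s × 1.35582 = 850.099 W
556 W (already W)
572 BTU/h × 0.293071 = 167.637 W
Sum: 4940 + 850.099 + 556 + 167.637 = 6513.74 W
In hp: 6513.74 / 745.7 = 8.73507 hp

8.74 hp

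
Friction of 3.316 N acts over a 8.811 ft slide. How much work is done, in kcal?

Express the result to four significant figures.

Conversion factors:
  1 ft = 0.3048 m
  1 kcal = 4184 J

0.002128 kcal

8.811 ft × 0.3048 = 2.68559 m
W = F × d = 3.316 N × 2.68559 m = 8.90542 J
8.90542 J ÷ (4184 J/kcal) = 0.00212845 kcal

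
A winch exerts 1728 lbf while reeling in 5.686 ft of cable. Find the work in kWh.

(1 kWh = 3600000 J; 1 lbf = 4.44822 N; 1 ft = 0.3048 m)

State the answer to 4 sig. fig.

1728 lbf × 4.44822 → 7686.52 N
5.686 ft × 0.3048 → 1.73309 m
W = F × d = 7686.52 N × 1.73309 m = 13321.4 J
13321.4 J ÷ (3600000 J/kWh) = 0.00370039 kWh

0.003700 kWh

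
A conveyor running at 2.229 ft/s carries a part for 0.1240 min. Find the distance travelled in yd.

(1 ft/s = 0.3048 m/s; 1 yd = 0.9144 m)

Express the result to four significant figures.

2.229 ft/s × 0.3048 → 0.679399 m/s
0.1240 min × 60 → 7.44 s
d = v × t = 0.679399 m/s × 7.44 s = 5.05473 m
5.05473 m ÷ (0.9144 m/yd) = 5.52792 yd

5.528 yd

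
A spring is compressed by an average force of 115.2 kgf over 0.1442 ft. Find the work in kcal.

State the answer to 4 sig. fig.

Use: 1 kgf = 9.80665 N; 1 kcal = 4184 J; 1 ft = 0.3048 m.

0.01187 kcal

115.2 kgf × 9.80665 = 1129.73 N
0.1442 ft × 0.3048 = 0.0439522 m
W = F × d = 1129.73 N × 0.0439522 m = 49.6541 J
49.6541 J ÷ (4184 J/kcal) = 0.0118676 kcal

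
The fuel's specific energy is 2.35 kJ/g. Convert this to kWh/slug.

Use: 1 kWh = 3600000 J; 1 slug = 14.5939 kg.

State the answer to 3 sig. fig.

9.53 kWh/slug

2.35 kJ/g × 1000 J/kJ ÷ 0.001 kg/g = 2.35×10⁶ J/kg
2.35×10⁶ J/kg ÷ 3600000 J/kWh × 14.5939 kg/slug = 9.52657 kWh/slug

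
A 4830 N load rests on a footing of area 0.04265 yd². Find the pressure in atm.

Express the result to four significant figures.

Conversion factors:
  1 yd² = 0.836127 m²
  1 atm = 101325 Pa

0.04265 yd² × 0.836127 → 0.0356608 m²
P = F / A = 4830 N / 0.0356608 m² = 135443 Pa
135443 Pa ÷ (101325 Pa/atm) = 1.33672 atm

1.337 atm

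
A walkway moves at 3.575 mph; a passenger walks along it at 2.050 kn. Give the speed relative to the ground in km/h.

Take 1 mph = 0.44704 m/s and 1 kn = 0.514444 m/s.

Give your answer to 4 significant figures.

3.575 mph × 0.44704 → 1.59817 m/s
2.050 kn × 0.514444 → 1.05461 m/s
Combined: 1.59817 + 1.05461 = 2.65278 m/s
In km/h: 2.65278 / (1/3.6) = 9.55001 km/h

9.550 km/h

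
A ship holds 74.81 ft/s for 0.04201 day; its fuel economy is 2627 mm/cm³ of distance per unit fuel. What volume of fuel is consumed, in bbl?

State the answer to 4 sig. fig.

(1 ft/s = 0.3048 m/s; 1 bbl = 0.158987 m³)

0.1982 bbl

74.81 ft/s → 22.8021 m/s
0.04201 day → 3629.66 s
d = v × t = 22.8021 × 3629.66 = 82763.9 m
2627 mm/cm³ → 2.627×10⁶ m/m³
V = d / (distance per unit fuel) = 82763.9 / 2.627×10⁶ = 0.0315051 m³
In bbl: 0.0315051 / 0.158987 = 0.198161 bbl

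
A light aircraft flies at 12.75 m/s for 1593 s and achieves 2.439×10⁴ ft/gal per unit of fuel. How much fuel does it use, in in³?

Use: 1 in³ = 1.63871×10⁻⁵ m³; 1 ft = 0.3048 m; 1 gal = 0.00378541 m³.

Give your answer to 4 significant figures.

d = v × t = 12.75 × 1593 = 20310.8 m
2.439×10⁴ ft/gal → 1.96387×10⁶ m/m³
V = d / (distance per unit fuel) = 20310.8 / 1.96387×10⁶ = 0.0103422 m³
In in³: 0.0103422 / 1.63871×10⁻⁵ = 631.118 in³

631.1 in³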